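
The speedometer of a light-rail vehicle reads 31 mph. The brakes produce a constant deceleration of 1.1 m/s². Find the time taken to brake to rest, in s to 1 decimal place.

Braking time ≈ 12.6 s

31 mph × 0.44704 = 13.8582 m/s.
Braking time = v/a = 13.8582 / 1.100 = 12.598 s.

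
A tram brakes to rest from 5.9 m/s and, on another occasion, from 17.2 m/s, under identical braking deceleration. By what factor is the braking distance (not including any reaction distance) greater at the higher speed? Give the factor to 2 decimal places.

Factor ≈ 8.50

Braking distance d = v²/(2a), so with a fixed, d ∝ v².
Factor = (17.2/5.9)² = 2.9153² = 8.4990.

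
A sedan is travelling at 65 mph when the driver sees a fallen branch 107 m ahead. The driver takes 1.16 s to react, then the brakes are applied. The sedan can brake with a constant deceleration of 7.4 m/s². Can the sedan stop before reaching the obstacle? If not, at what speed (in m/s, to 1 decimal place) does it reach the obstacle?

Yes — it stops about 16.2 m short of the obstacle, so it never reaches it

65 mph × 0.44704 = 29.0576 m/s.
Reaction distance = 29.0576 × 1.16 = 33.707 m.
Braking distance = v²/(2a) = 844.344 / 14.800 = 57.050 m.
Total stopping distance = 33.707 + 57.050 = 90.757 m, vs 107 m available — it stops with 107 − 90.757 = 16.243 m to spare.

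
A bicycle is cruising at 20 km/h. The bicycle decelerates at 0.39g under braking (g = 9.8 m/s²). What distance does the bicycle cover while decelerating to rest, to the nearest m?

Braking distance ≈ 4 m

20 km/h ÷ 3.6 = 5.5556 m/s.
a = 0.39 × 9.8 = 3.822 m/s².
Braking distance = v²/(2a) = 5.5556² / (2 × 3.822) = 30.865 / 7.644 = 4.038 m.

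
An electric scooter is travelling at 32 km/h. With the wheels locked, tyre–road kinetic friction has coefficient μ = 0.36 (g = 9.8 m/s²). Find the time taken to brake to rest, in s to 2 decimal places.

Braking time ≈ 2.52 s

32 km/h ÷ 3.6 = 8.8889 m/s.
a = μg = 0.36 × 9.8 = 3.528 m/s².
Braking time = v/a = 8.8889 / 3.528 = 2.520 s.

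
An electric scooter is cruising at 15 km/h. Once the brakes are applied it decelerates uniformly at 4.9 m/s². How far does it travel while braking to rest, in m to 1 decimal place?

15 km/h ÷ 3.6 = 4.1667 m/s.
Braking distance = v²/(2a) = 4.1667² / (2 × 4.900) = 17.361 / 9.800 = 1.772 m.

Braking distance ≈ 1.8 m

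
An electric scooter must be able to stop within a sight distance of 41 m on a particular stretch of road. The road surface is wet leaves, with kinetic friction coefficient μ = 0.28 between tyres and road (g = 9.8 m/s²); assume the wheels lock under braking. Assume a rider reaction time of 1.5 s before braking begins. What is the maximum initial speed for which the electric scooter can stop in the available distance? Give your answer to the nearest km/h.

a = μg = 0.28 × 9.8 = 2.744 m/s².
Stopping distance: v·t_r + v²/(2a) = 41 with t_r = 1.5 s and a = 2.744 m/s².
So v² + 8.232 v − 225.01 = 0.
Positive root: v = −a·t_r + √((a·t_r)² + 2a·d) = −4.116 + √(16.941 + 225.01) = 11.4388 m/s.
11.4388 m/s × 3.6 = 41.180 km/h.

Maximum speed ≈ 41 km/h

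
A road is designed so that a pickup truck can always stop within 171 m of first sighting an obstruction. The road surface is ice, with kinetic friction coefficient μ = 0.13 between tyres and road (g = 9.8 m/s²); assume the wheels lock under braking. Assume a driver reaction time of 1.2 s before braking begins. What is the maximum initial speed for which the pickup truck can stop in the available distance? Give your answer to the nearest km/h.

a = μg = 0.13 × 9.8 = 1.274 m/s².
Stopping distance: v·t_r + v²/(2a) = 171 with t_r = 1.2 s and a = 1.274 m/s².
So v² + 3.058 v − 435.71 = 0.
Positive root: v = −a·t_r + √((a·t_r)² + 2a·d) = −1.529 + √(2.338 + 435.71) = 19.4006 m/s.
19.4006 m/s × 3.6 = 69.842 km/h.

Maximum speed ≈ 70 km/h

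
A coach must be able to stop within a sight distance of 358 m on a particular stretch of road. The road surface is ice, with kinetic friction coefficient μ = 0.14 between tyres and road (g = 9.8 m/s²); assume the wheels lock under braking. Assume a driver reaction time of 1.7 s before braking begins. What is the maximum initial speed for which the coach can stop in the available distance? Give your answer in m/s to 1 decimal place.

a = μg = 0.14 × 9.8 = 1.372 m/s².
Stopping distance: v·t_r + v²/(2a) = 358 with t_r = 1.7 s and a = 1.372 m/s².
So v² + 4.665 v − 982.35 = 0.
Positive root: v = −a·t_r + √((a·t_r)² + 2a·d) = −2.332 + √(5.438 + 982.35) = 29.0971 m/s.

Maximum speed ≈ 29.1 m/s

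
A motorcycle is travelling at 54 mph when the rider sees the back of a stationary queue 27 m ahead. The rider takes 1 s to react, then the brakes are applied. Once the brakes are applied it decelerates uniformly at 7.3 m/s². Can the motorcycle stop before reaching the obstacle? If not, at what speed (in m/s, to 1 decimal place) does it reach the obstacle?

No — it strikes the obstacle at 23.3 m/s

54 mph × 0.44704 = 24.1402 m/s.
Reaction distance = 24.1402 × 1 = 24.140 m.
Braking distance needed to stop: v²/(2a) = 582.749 / 14.600 = 39.914 m, so total needed = 24.140 + 39.914 = 64.054 m > 27 m — it cannot stop.
Distance remaining when braking begins: 27 − 24.140 = 2.860 m.
v² = v₀² − 2a·d = 582.749 − 2 × 7.300 × 2.860 = 540.993 m²/s².
v = √540.993 = 23.259 m/s.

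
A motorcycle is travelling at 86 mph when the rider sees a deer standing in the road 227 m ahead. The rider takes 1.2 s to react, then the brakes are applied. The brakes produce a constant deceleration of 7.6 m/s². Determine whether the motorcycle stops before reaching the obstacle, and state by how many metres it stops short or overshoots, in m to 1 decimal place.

Yes — it stops 83.6 m short of the obstacle

86 mph × 0.44704 = 38.4454 m/s.
Reaction distance = 38.4454 × 1.2 = 46.134 m.
Braking distance = v²/(2a) = 1478.049 / 15.200 = 97.240 m.
Total stopping distance = 46.134 + 97.240 = 143.374 m, vs 227 m available — it stops with 227 − 143.374 = 83.626 m to spare.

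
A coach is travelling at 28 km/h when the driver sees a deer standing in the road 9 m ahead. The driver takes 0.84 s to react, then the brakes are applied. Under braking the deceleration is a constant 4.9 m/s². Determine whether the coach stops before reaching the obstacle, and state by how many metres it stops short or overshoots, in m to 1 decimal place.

No — it overshoots by 3.7 m

28 km/h ÷ 3.6 = 7.7778 m/s.
Reaction distance = 7.7778 × 0.84 = 6.533 m.
Braking distance = v²/(2a) = 60.494 / 9.800 = 6.173 m.
Total stopping distance = 6.533 + 6.173 = 12.706 m, vs 9 m available — it cannot stop in time and overshoots by 12.706 − 9 = 3.706 m.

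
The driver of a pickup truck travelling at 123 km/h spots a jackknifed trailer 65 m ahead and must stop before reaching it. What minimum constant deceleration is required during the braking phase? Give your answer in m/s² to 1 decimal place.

123 km/h ÷ 3.6 = 34.1667 m/s.
v² = 2a·d ⇒ a = v²/(2d) = 34.1667² / (2 × 65.000) = 1167.363 / 130.000 = 8.9797 m/s².

Required deceleration ≈ 9.0 m/s²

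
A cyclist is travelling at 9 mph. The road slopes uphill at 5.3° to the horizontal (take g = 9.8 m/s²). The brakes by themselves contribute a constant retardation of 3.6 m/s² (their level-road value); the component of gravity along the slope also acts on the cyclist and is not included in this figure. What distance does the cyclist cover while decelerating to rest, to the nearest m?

9 mph × 0.44704 = 4.0234 m/s.
Gravity along the uphill slope adds to the braking deceleration: a_eff = 3.600 + 9.8·sin 5.3° = 3.600 + 0.905 = 4.505 m/s².
Braking distance = v²/(2a) = 4.0234² / (2 × 4.505) = 16.188 / 9.010 = 1.797 m.

Braking distance ≈ 2 m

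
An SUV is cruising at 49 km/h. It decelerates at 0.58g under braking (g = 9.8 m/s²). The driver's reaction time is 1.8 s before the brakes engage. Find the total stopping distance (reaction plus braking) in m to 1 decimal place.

49 km/h ÷ 3.6 = 13.6111 m/s.
a = 0.58 × 9.8 = 5.684 m/s².
Reaction distance = v·t_r = 13.6111 × 1.8 = 24.500 m.
Braking distance = v²/(2a) = 13.6111² / (2 × 5.684) = 185.262 / 11.368 = 16.297 m.
Total = 24.500 + 16.297 = 40.797 m.

Total stopping distance ≈ 40.8 m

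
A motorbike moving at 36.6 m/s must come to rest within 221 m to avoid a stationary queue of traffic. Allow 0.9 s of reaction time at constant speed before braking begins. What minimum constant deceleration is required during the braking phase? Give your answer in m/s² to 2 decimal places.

Distance covered during reaction = 36.6000 × 0.9 = 32.940 m.
Distance available for braking: 221 − 32.940 = 188.060 m.
v² = 2a·d ⇒ a = v²/(2d) = 36.6000² / (2 × 188.060) = 1339.560 / 376.120 = 3.5615 m/s².

Required deceleration ≈ 3.56 m/s²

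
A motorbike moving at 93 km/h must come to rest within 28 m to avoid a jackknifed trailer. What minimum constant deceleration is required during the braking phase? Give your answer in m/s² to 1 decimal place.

93 km/h ÷ 3.6 = 25.8333 m/s.
v² = 2a·d ⇒ a = v²/(2d) = 25.8333² / (2 × 28.000) = 667.359 / 56.000 = 11.9171 m/s².

Required deceleration ≈ 11.9 m/s²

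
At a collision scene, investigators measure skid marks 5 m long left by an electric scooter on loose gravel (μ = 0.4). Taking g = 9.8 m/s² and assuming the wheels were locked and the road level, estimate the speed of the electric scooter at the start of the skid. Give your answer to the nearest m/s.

Initial speed ≈ 6 m/s

Deceleration a = μg = 0.4 × 9.8 = 3.920 m/s².
v = √(2a·d) = √(2 × 3.920 × 5) = √39.200 = 6.2610 m/s.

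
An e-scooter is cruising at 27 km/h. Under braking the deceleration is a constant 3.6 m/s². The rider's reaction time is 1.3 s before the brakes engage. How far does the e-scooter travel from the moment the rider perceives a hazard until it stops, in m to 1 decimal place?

27 km/h ÷ 3.6 = 7.5000 m/s.
Reaction distance = v·t_r = 7.5000 × 1.3 = 9.750 m.
Braking distance = v²/(2a) = 7.5000² / (2 × 3.600) = 56.250 / 7.200 = 7.812 m.
Total = 9.750 + 7.812 = 17.562 m.

Total stopping distance ≈ 17.6 m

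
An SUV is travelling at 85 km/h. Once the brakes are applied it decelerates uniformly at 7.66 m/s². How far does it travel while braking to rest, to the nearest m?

Braking distance ≈ 36 m

85 km/h ÷ 3.6 = 23.6111 m/s.
Braking distance = v²/(2a) = 23.6111² / (2 × 7.660) = 557.484 / 15.320 = 36.389 m.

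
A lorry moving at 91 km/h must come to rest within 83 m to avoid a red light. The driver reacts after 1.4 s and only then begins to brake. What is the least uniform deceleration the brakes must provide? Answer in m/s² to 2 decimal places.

91 km/h ÷ 3.6 = 25.2778 m/s.
Distance covered during reaction = 25.2778 × 1.4 = 35.389 m.
Distance available for braking: 83 − 35.389 = 47.611 m.
v² = 2a·d ⇒ a = v²/(2d) = 25.2778² / (2 × 47.611) = 638.967 / 95.222 = 6.7103 m/s².

Required deceleration ≈ 6.71 m/s²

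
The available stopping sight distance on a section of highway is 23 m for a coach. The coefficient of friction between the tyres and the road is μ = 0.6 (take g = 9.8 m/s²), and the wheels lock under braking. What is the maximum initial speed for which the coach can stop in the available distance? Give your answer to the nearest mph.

Maximum speed ≈ 37 mph

a = μg = 0.6 × 9.8 = 5.880 m/s².
v²/(2a) = d ⇒ v = √(2 × 5.880 × 23) = √270.48 = 16.4463 m/s.
16.4463 m/s ÷ 0.44704 = 36.789 mph.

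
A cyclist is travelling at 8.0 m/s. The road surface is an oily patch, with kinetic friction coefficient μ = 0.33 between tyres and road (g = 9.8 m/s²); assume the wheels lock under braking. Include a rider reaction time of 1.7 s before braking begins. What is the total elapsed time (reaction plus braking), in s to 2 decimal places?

a = μg = 0.33 × 9.8 = 3.234 m/s².
Braking time = v/a = 8.0000 / 3.234 = 2.474 s.
Total = 1.7 + 2.474 = 4.174 s.

Total time ≈ 4.17 s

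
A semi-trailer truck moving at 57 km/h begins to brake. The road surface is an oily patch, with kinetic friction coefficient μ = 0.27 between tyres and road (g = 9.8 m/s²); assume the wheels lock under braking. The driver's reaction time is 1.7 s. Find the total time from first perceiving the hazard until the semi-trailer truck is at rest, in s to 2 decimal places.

57 km/h ÷ 3.6 = 15.8333 m/s.
a = μg = 0.27 × 9.8 = 2.646 m/s².
Braking time = v/a = 15.8333 / 2.646 = 5.984 s.
Total = 1.7 + 5.984 = 7.684 s.

Total time ≈ 7.68 s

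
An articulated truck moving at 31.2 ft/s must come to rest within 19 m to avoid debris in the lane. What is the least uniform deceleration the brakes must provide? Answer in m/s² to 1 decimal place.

31.2 ft/s × 0.3048 = 9.5098 m/s.
v² = 2a·d ⇒ a = v²/(2d) = 9.5098² / (2 × 19.000) = 90.436 / 38.000 = 2.3799 m/s².

Required deceleration ≈ 2.4 m/s²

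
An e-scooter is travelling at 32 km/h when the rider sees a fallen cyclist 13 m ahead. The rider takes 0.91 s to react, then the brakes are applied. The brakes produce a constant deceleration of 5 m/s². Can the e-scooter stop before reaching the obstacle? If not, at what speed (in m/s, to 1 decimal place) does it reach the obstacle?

No — it strikes the obstacle at 5.5 m/s

32 km/h ÷ 3.6 = 8.8889 m/s.
Reaction distance = 8.8889 × 0.91 = 8.089 m.
Braking distance needed to stop: v²/(2a) = 79.013 / 10.000 = 7.901 m, so total needed = 8.089 + 7.901 = 15.990 m > 13 m — it cannot stop.
Distance remaining when braking begins: 13 − 8.089 = 4.911 m.
v² = v₀² − 2a·d = 79.013 − 2 × 5.000 × 4.911 = 29.903 m²/s².
v = √29.903 = 5.468 m/s.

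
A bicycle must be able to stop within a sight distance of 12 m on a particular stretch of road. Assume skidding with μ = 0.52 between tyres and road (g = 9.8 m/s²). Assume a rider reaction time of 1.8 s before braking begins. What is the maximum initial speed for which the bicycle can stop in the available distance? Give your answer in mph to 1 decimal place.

a = μg = 0.52 × 9.8 = 5.096 m/s².
Stopping distance: v·t_r + v²/(2a) = 12 with t_r = 1.8 s and a = 5.096 m/s².
So v² + 18.346 v − 122.30 = 0.
Positive root: v = −a·t_r + √((a·t_r)² + 2a·d) = −9.173 + √(84.144 + 122.30) = 5.1952 m/s.
5.1952 m/s ÷ 0.44704 = 11.621 mph.

Maximum speed ≈ 11.6 mph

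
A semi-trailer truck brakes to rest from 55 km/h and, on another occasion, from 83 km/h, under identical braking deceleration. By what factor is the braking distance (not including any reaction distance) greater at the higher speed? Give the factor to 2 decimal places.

Factor ≈ 2.28

Braking distance d = v²/(2a), so with a fixed, d ∝ v².
Factor = (83/55)² = 1.5091² = 2.2774.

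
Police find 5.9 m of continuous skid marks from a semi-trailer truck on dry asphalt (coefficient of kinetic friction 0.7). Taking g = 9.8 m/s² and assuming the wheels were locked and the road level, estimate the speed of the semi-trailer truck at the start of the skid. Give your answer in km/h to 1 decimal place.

Initial speed ≈ 32.4 km/h

Deceleration a = μg = 0.7 × 9.8 = 6.860 m/s².
v = √(2a·d) = √(2 × 6.860 × 5.9) = √80.948 = 8.9971 m/s.
= 8.9971 × 3.6 = 32.390 km/h.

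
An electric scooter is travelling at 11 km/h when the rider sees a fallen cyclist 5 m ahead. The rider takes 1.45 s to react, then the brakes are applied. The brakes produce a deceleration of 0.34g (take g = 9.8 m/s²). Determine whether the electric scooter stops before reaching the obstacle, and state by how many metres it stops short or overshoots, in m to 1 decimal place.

No — it overshoots by 0.8 m

11 km/h ÷ 3.6 = 3.0556 m/s.
a = 0.34 × 9.8 = 3.332 m/s².
Reaction distance = 3.0556 × 1.45 = 4.431 m.
Braking distance = v²/(2a) = 9.337 / 6.664 = 1.401 m.
Total stopping distance = 4.431 + 1.401 = 5.832 m, vs 5 m available — it cannot stop in time and overshoots by 5.832 − 5 = 0.832 m.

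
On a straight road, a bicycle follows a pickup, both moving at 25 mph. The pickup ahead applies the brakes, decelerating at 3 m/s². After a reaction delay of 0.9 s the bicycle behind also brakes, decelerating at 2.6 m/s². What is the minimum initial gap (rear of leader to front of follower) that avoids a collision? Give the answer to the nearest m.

25 mph × 0.44704 = 11.1760 m/s.
Leader travels v²/(2a_L) = 124.903 / 6.000 = 20.817 m before stopping.
Follower covers v·t_r = 11.1760 × 0.9 = 10.058 m while reacting, then v²/(2a_F) = 124.903 / 5.200 = 24.020 m while braking, for a total of 10.058 + 24.020 = 34.078 m.
Since a_F ≤ a_L and the follower starts braking later, the follower is never slower than the leader, so the closest approach is when both have stopped.
Minimum gap = 34.078 − 20.817 = 13.261 m.

Minimum gap ≈ 13 m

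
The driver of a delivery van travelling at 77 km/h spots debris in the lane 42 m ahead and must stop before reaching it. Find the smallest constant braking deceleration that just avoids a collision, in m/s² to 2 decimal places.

77 km/h ÷ 3.6 = 21.3889 m/s.
v² = 2a·d ⇒ a = v²/(2d) = 21.3889² / (2 × 42.000) = 457.485 / 84.000 = 5.4463 m/s².

Required deceleration ≈ 5.45 m/s²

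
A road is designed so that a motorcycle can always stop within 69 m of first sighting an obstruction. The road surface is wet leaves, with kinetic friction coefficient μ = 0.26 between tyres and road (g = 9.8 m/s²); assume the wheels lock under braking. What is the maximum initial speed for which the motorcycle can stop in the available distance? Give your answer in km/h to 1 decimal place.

Maximum speed ≈ 67.5 km/h

a = μg = 0.26 × 9.8 = 2.548 m/s².
v²/(2a) = d ⇒ v = √(2 × 2.548 × 69) = √351.62 = 18.7515 m/s.
18.7515 m/s × 3.6 = 67.505 km/h.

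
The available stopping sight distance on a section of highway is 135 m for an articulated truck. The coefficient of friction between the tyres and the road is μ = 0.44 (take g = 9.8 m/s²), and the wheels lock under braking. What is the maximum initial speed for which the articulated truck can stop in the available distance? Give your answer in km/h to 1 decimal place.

Maximum speed ≈ 122.8 km/h

a = μg = 0.44 × 9.8 = 4.312 m/s².
v²/(2a) = d ⇒ v = √(2 × 4.312 × 135) = √1164.24 = 34.1210 m/s.
34.1210 m/s × 3.6 = 122.836 km/h.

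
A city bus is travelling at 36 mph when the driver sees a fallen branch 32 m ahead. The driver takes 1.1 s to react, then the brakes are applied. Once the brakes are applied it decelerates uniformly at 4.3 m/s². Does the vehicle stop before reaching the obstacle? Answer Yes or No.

36 mph × 0.44704 = 16.0934 m/s.
Reaction distance = 16.0934 × 1.1 = 17.703 m.
Braking distance = v²/(2a) = 258.998 / 8.600 = 30.116 m.
Total stopping distance = 17.703 + 30.116 = 47.819 m, vs 32 m available — it cannot stop in time and overshoots by 47.819 − 32 = 15.819 m.

No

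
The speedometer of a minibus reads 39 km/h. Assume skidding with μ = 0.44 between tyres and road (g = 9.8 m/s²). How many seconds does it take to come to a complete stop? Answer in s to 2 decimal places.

Braking time ≈ 2.51 s

39 km/h ÷ 3.6 = 10.8333 m/s.
a = μg = 0.44 × 9.8 = 4.312 m/s².
Braking time = v/a = 10.8333 / 4.312 = 2.512 s.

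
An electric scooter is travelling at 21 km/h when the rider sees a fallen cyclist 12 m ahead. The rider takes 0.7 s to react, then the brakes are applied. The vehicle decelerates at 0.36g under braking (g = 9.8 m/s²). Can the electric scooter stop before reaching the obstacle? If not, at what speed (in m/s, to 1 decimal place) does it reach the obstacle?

Yes — it stops about 3.1 m short of the obstacle, so it never reaches it

21 km/h ÷ 3.6 = 5.8333 m/s.
a = 0.36 × 9.8 = 3.528 m/s².
Reaction distance = 5.8333 × 0.7 = 4.083 m.
Braking distance = v²/(2a) = 34.027 / 7.056 = 4.822 m.
Total stopping distance = 4.083 + 4.822 = 8.905 m, vs 12 m available — it stops with 12 − 8.905 = 3.095 m to spare.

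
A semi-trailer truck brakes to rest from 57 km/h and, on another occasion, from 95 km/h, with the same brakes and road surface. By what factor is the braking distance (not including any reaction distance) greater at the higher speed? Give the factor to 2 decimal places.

Factor ≈ 2.78

Braking distance d = v²/(2a), so with a fixed, d ∝ v².
Factor = (95/57)² = 1.6667² = 2.7779.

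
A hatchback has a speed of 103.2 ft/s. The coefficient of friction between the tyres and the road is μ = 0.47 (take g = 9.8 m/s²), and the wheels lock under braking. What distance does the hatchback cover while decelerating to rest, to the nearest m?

103.2 ft/s × 0.3048 = 31.4554 m/s.
a = μg = 0.47 × 9.8 = 4.606 m/s².
Braking distance = v²/(2a) = 31.4554² / (2 × 4.606) = 989.442 / 9.212 = 107.408 m.

Braking distance ≈ 107 m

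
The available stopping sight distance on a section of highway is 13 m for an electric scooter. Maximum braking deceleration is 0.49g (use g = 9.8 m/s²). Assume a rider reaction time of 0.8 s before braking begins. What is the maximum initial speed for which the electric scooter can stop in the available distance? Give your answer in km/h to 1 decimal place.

a = 0.49 × 9.8 = 4.802 m/s².
Stopping distance: v·t_r + v²/(2a) = 13 with t_r = 0.8 s and a = 4.802 m/s².
So v² + 7.683 v − 124.85 = 0.
Positive root: v = −a·t_r + √((a·t_r)² + 2a·d) = −3.842 + √(14.761 + 124.85) = 7.9737 m/s.
7.9737 m/s × 3.6 = 28.705 km/h.

Maximum speed ≈ 28.7 km/h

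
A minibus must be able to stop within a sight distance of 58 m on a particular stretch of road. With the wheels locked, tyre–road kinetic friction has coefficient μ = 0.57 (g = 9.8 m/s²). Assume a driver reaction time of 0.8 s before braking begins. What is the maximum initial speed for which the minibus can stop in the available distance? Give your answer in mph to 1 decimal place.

Maximum speed ≈ 47.8 mph

a = μg = 0.57 × 9.8 = 5.586 m/s².
Stopping distance: v·t_r + v²/(2a) = 58 with t_r = 0.8 s and a = 5.586 m/s².
So v² + 8.938 v − 647.98 = 0.
Positive root: v = −a·t_r + √((a·t_r)² + 2a·d) = −4.469 + √(19.972 + 647.98) = 21.3758 m/s.
21.3758 m/s ÷ 0.44704 = 47.816 mph.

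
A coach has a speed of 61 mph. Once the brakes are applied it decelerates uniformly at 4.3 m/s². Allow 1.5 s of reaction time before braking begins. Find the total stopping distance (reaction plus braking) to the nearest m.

61 mph × 0.44704 = 27.2694 m/s.
Reaction distance = v·t_r = 27.2694 × 1.5 = 40.904 m.
Braking distance = v²/(2a) = 27.2694² / (2 × 4.300) = 743.620 / 8.600 = 86.467 m.
Total = 40.904 + 86.467 = 127.371 m.

Total stopping distance ≈ 127 m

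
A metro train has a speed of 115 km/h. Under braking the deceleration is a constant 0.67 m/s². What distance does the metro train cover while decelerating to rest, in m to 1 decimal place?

Braking distance ≈ 761.5 m

115 km/h ÷ 3.6 = 31.9444 m/s.
Braking distance = v²/(2a) = 31.9444² / (2 × 0.670) = 1020.445 / 1.340 = 761.526 m.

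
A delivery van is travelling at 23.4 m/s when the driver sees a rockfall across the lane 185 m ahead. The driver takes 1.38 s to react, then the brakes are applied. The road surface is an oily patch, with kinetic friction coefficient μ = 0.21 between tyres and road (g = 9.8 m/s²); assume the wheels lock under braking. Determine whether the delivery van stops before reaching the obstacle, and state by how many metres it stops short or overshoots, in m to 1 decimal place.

a = μg = 0.21 × 9.8 = 2.058 m/s².
Reaction distance = 23.4000 × 1.38 = 32.292 m.
Braking distance = v²/(2a) = 547.560 / 4.116 = 133.032 m.
Total stopping distance = 32.292 + 133.032 = 165.324 m, vs 185 m available — it stops with 185 − 165.324 = 19.676 m to spare.

Yes — it stops 19.7 m short of the obstacle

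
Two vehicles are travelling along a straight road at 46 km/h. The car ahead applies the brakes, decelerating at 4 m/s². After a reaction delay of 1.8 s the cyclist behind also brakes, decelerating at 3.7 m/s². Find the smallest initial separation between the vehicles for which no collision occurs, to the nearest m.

Minimum gap ≈ 25 m

46 km/h ÷ 3.6 = 12.7778 m/s.
Leader travels v²/(2a_L) = 163.272 / 8.000 = 20.409 m before stopping.
Follower covers v·t_r = 12.7778 × 1.8 = 23.000 m while reacting, then v²/(2a_F) = 163.272 / 7.400 = 22.064 m while braking, for a total of 23.000 + 22.064 = 45.064 m.
Since a_F ≤ a_L and the follower starts braking later, the follower is never slower than the leader, so the closest approach is when both have stopped.
Minimum gap = 45.064 − 20.409 = 24.655 m.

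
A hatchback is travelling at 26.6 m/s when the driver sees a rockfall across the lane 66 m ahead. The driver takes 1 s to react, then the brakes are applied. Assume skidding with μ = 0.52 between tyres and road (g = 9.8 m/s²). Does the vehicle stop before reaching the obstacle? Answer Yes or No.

a = μg = 0.52 × 9.8 = 5.096 m/s².
Reaction distance = 26.6000 × 1 = 26.600 m.
Braking distance = v²/(2a) = 707.560 / 10.192 = 69.423 m.
Total stopping distance = 26.600 + 69.423 = 96.023 m, vs 66 m available — it cannot stop in time and overshoots by 96.023 − 66 = 30.023 m.

No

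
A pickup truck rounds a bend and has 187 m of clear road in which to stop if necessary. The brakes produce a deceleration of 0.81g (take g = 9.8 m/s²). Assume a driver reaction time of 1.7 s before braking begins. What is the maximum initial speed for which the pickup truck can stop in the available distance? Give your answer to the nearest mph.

Maximum speed ≈ 95 mph

a = 0.81 × 9.8 = 7.938 m/s².
Stopping distance: v·t_r + v²/(2a) = 187 with t_r = 1.7 s and a = 7.938 m/s².
So v² + 26.989 v − 2968.81 = 0.
Positive root: v = −a·t_r + √((a·t_r)² + 2a·d) = −13.495 + √(182.115 + 2968.81) = 42.6381 m/s.
42.6381 m/s ÷ 0.44704 = 95.379 mph.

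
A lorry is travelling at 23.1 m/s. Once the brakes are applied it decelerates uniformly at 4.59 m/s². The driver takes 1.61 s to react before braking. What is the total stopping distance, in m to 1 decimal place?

Reaction distance = v·t_r = 23.1000 × 1.61 = 37.191 m.
Braking distance = v²/(2a) = 23.1000² / (2 × 4.590) = 533.610 / 9.180 = 58.127 m.
Total = 37.191 + 58.127 = 95.318 m.

Total stopping distance ≈ 95.3 m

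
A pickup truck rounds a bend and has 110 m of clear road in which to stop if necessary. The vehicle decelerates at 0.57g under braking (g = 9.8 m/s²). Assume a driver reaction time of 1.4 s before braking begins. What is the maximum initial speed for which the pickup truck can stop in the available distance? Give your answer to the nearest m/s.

Maximum speed ≈ 28 m/s

a = 0.57 × 9.8 = 5.586 m/s².
Stopping distance: v·t_r + v²/(2a) = 110 with t_r = 1.4 s and a = 5.586 m/s².
So v² + 15.641 v − 1228.92 = 0.
Positive root: v = −a·t_r + √((a·t_r)² + 2a·d) = −7.820 + √(61.152 + 1228.92) = 28.0976 m/s.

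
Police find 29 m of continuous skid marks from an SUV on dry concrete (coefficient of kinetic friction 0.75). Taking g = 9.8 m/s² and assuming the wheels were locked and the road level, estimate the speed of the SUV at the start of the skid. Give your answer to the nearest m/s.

Deceleration a = μg = 0.75 × 9.8 = 7.350 m/s².
v = √(2a·d) = √(2 × 7.350 × 29) = √426.300 = 20.6470 m/s.

Initial speed ≈ 21 m/s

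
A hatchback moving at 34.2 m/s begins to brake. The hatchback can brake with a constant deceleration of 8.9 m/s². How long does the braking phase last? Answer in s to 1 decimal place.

Braking time = v/a = 34.2000 / 8.900 = 3.843 s.

Braking time ≈ 3.8 s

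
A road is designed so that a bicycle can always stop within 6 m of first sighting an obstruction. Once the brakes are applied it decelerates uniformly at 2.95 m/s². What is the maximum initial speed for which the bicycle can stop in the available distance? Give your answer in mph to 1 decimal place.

v²/(2a) = d ⇒ v = √(2 × 2.950 × 6) = √35.40 = 5.9498 m/s.
5.9498 m/s ÷ 0.44704 = 13.309 mph.

Maximum speed ≈ 13.3 mph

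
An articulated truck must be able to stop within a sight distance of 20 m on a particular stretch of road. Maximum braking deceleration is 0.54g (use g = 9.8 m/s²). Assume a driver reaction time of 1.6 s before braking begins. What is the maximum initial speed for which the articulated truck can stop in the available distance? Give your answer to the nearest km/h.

Maximum speed ≈ 30 km/h

a = 0.54 × 9.8 = 5.292 m/s².
Stopping distance: v·t_r + v²/(2a) = 20 with t_r = 1.6 s and a = 5.292 m/s².
So v² + 16.934 v − 211.68 = 0.
Positive root: v = −a·t_r + √((a·t_r)² + 2a·d) = −8.467 + √(71.690 + 211.68) = 8.3666 m/s.
8.3666 m/s × 3.6 = 30.120 km/h.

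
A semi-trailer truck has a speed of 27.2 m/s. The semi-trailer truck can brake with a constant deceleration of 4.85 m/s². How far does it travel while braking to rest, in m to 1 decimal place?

Braking distance = v²/(2a) = 27.2000² / (2 × 4.850) = 739.840 / 9.700 = 76.272 m.

Braking distance ≈ 76.3 m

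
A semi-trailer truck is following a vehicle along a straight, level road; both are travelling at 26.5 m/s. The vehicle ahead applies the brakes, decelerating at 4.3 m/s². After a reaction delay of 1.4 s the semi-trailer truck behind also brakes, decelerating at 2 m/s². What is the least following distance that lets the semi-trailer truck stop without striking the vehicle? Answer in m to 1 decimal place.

Leader travels v²/(2a_L) = 702.250 / 8.600 = 81.657 m before stopping.
Follower covers v·t_r = 26.5000 × 1.4 = 37.100 m while reacting, then v²/(2a_F) = 702.250 / 4.000 = 175.562 m while braking, for a total of 37.100 + 175.562 = 212.662 m.
Since a_F ≤ a_L and the follower starts braking later, the follower is never slower than the leader, so the closest approach is when both have stopped.
Minimum gap = 212.662 − 81.657 = 131.005 m.

Minimum gap ≈ 131.0 m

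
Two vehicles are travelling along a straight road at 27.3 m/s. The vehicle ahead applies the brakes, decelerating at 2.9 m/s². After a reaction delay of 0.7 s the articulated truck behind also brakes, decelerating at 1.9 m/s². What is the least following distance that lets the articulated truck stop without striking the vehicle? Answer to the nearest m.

Leader travels v²/(2a_L) = 745.290 / 5.800 = 128.498 m before stopping.
Follower covers v·t_r = 27.3000 × 0.7 = 19.110 m while reacting, then v²/(2a_F) = 745.290 / 3.800 = 196.129 m while braking, for a total of 19.110 + 196.129 = 215.239 m.
Since a_F ≤ a_L and the follower starts braking later, the follower is never slower than the leader, so the closest approach is when both have stopped.
Minimum gap = 215.239 − 128.498 = 86.741 m.

Minimum gap ≈ 87 m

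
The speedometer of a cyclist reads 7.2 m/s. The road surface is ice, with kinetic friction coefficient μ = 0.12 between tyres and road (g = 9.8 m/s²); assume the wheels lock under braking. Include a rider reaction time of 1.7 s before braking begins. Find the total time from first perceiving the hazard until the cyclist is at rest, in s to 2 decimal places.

Total time ≈ 7.82 s

a = μg = 0.12 × 9.8 = 1.176 m/s².
Braking time = v/a = 7.2000 / 1.176 = 6.122 s.
Total = 1.7 + 6.122 = 7.822 s.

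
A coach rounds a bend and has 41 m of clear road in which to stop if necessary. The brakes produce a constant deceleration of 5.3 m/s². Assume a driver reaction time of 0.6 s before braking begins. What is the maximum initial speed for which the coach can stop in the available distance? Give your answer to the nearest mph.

Stopping distance: v·t_r + v²/(2a) = 41 with t_r = 0.6 s and a = 5.300 m/s².
So v² + 6.360 v − 434.60 = 0.
Positive root: v = −a·t_r + √((a·t_r)² + 2a·d) = −3.180 + √(10.112 + 434.60) = 17.9082 m/s.
17.9082 m/s ÷ 0.44704 = 40.060 mph.

Maximum speed ≈ 40 mph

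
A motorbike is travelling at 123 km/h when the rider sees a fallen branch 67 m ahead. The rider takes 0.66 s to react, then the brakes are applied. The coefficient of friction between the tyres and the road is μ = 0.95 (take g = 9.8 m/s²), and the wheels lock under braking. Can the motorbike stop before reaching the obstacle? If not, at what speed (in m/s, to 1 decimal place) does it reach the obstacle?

No — it strikes the obstacle at 18.4 m/s

123 km/h ÷ 3.6 = 34.1667 m/s.
a = μg = 0.95 × 9.8 = 9.310 m/s².
Reaction distance = 34.1667 × 0.66 = 22.550 m.
Braking distance needed to stop: v²/(2a) = 1167.363 / 18.620 = 62.694 m, so total needed = 22.550 + 62.694 = 85.244 m > 67 m — it cannot stop.
Distance remaining when braking begins: 67 − 22.550 = 44.450 m.
v² = v₀² − 2a·d = 1167.363 − 2 × 9.310 × 44.450 = 339.704 m²/s².
v = √339.704 = 18.431 m/s.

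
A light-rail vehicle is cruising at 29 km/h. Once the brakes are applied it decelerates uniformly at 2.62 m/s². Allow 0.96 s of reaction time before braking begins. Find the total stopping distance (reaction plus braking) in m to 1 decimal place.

29 km/h ÷ 3.6 = 8.0556 m/s.
Reaction distance = v·t_r = 8.0556 × 0.96 = 7.733 m.
Braking distance = v²/(2a) = 8.0556² / (2 × 2.620) = 64.893 / 5.240 = 12.384 m.
Total = 7.733 + 12.384 = 20.117 m.

Total stopping distance ≈ 20.1 m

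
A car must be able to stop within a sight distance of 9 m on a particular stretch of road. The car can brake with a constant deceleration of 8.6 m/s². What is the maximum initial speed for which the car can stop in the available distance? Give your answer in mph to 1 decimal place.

Maximum speed ≈ 27.8 mph

v²/(2a) = d ⇒ v = √(2 × 8.600 × 9) = √154.80 = 12.4419 m/s.
12.4419 m/s ÷ 0.44704 = 27.832 mph.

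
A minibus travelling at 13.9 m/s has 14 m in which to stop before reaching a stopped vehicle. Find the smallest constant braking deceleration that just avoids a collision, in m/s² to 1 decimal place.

v² = 2a·d ⇒ a = v²/(2d) = 13.9000² / (2 × 14.000) = 193.210 / 28.000 = 6.9004 m/s².

Required deceleration ≈ 6.9 m/s²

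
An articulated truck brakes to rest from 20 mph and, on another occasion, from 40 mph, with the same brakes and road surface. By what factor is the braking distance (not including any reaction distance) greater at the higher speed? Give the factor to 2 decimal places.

Braking distance d = v²/(2a), so with a fixed, d ∝ v².
Factor = (40/20)² = 2.0000² = 4.0000.

Factor ≈ 4.00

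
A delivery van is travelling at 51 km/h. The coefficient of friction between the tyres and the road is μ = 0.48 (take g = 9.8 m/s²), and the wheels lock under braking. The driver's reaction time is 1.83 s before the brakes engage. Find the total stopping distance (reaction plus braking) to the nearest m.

Total stopping distance ≈ 47 m

51 km/h ÷ 3.6 = 14.1667 m/s.
a = μg = 0.48 × 9.8 = 4.704 m/s².
Reaction distance = v·t_r = 14.1667 × 1.83 = 25.925 m.
Braking distance = v²/(2a) = 14.1667² / (2 × 4.704) = 200.695 / 9.408 = 21.332 m.
Total = 25.925 + 21.332 = 47.257 m.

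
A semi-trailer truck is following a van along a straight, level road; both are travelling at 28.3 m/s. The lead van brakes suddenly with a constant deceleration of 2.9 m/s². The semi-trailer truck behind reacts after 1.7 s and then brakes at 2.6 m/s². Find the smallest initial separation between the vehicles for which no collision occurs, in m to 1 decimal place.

Leader travels v²/(2a_L) = 800.890 / 5.800 = 138.084 m before stopping.
Follower covers v·t_r = 28.3000 × 1.7 = 48.110 m while reacting, then v²/(2a_F) = 800.890 / 5.200 = 154.017 m while braking, for a total of 48.110 + 154.017 = 202.127 m.
Since a_F ≤ a_L and the follower starts braking later, the follower is never slower than the leader, so the closest approach is when both have stopped.
Minimum gap = 202.127 − 138.084 = 64.043 m.

Minimum gap ≈ 64.0 m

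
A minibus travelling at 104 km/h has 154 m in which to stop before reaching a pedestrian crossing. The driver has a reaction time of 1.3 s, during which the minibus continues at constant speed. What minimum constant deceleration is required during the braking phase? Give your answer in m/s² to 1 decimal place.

Required deceleration ≈ 3.6 m/s²

104 km/h ÷ 3.6 = 28.8889 m/s.
Distance covered during reaction = 28.8889 × 1.3 = 37.556 m.
Distance available for braking: 154 − 37.556 = 116.444 m.
v² = 2a·d ⇒ a = v²/(2d) = 28.8889² / (2 × 116.444) = 834.569 / 232.888 = 3.5836 m/s².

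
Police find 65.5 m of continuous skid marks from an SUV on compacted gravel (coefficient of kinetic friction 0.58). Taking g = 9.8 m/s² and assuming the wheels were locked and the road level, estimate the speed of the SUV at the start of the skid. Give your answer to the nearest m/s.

Deceleration a = μg = 0.58 × 9.8 = 5.684 m/s².
v = √(2a·d) = √(2 × 5.684 × 65.5) = √744.604 = 27.2874 m/s.

Initial speed ≈ 27 m/s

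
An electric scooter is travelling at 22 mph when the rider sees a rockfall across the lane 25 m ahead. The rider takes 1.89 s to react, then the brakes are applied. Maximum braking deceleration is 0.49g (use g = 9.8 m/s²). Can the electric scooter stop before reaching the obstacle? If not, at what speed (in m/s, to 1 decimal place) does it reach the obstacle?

No — it strikes the obstacle at 5.9 m/s

22 mph × 0.44704 = 9.8349 m/s.
a = 0.49 × 9.8 = 4.802 m/s².
Reaction distance = 9.8349 × 1.89 = 18.588 m.
Braking distance needed to stop: v²/(2a) = 96.725 / 9.604 = 10.071 m, so total needed = 18.588 + 10.071 = 28.659 m > 25 m — it cannot stop.
Distance remaining when braking begins: 25 − 18.588 = 6.412 m.
v² = v₀² − 2a·d = 96.725 − 2 × 4.802 × 6.412 = 35.144 m²/s².
v = √35.144 = 5.928 m/s.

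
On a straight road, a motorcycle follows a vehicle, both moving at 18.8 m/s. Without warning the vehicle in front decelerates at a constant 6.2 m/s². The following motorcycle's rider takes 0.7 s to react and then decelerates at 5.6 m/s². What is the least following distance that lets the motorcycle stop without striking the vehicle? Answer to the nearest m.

Minimum gap ≈ 16 m

Leader travels v²/(2a_L) = 353.440 / 12.400 = 28.503 m before stopping.
Follower covers v·t_r = 18.8000 × 0.7 = 13.160 m while reacting, then v²/(2a_F) = 353.440 / 11.200 = 31.557 m while braking, for a total of 13.160 + 31.557 = 44.717 m.
Since a_F ≤ a_L and the follower starts braking later, the follower is never slower than the leader, so the closest approach is when both have stopped.
Minimum gap = 44.717 − 28.503 = 16.214 m.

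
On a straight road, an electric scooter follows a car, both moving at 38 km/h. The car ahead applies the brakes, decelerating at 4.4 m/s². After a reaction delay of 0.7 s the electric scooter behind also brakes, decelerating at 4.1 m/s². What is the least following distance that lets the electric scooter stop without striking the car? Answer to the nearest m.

38 km/h ÷ 3.6 = 10.5556 m/s.
Leader travels v²/(2a_L) = 111.421 / 8.800 = 12.661 m before stopping.
Follower covers v·t_r = 10.5556 × 0.7 = 7.389 m while reacting, then v²/(2a_F) = 111.421 / 8.200 = 13.588 m while braking, for a total of 7.389 + 13.588 = 20.977 m.
Since a_F ≤ a_L and the follower starts braking later, the follower is never slower than the leader, so the closest approach is when both have stopped.
Minimum gap = 20.977 − 12.661 = 8.316 m.

Minimum gap ≈ 8 m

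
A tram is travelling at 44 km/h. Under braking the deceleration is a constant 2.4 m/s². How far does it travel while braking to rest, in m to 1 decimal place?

44 km/h ÷ 3.6 = 12.2222 m/s.
Braking distance = v²/(2a) = 12.2222² / (2 × 2.400) = 149.382 / 4.800 = 31.121 m.

Braking distance ≈ 31.1 m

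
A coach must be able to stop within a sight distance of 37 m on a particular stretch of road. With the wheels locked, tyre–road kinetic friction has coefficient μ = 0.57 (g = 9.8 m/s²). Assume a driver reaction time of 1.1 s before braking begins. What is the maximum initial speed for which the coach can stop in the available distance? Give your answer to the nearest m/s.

Maximum speed ≈ 15 m/s

a = μg = 0.57 × 9.8 = 5.586 m/s².
Stopping distance: v·t_r + v²/(2a) = 37 with t_r = 1.1 s and a = 5.586 m/s².
So v² + 12.289 v − 413.36 = 0.
Positive root: v = −a·t_r + √((a·t_r)² + 2a·d) = −6.145 + √(37.761 + 413.36) = 15.0946 m/s.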